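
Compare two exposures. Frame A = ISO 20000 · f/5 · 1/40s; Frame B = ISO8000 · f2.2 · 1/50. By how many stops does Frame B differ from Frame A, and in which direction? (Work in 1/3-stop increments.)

2/3 stop brighter

Aperture: f/5 → f/4.5 → f/4 → f/3.5 → f/3.2 → f/2.8 → f/2.5 → f/2.2 — 2 1/3 stops larger aperture (brighter).
Shutter speed: 1/40 → 1/50 — 1/3 stop shorter (darker).
ISO: 20000 → 16000 → 12800 → 10000 → 8000 — 1 1/3 stops lower (darker).
Net: +2 1/3 −1/3 −1 1/3 = +2/3 stops.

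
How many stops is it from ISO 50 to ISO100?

1 stop

50 → 100 — count the steps: 1 stop.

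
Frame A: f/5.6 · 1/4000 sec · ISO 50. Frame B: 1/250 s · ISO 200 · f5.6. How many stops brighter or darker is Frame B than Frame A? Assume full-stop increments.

6 stops brighter

Aperture: unchanged.
Shutter speed: 1/4000 → 1/2000 → 1/1000 → 1/500 → 1/250 — 4 stops slower (brighter).
ISO: 50 → 100 → 200 — 2 stops higher (brighter).
Net: +4 +2 = +6 stops.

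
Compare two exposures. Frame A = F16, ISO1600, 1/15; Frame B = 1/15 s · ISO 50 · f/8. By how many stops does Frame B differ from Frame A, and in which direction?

Aperture: f/16 → f/11 → f/8 — 2 stops opened up (brighter).
Shutter speed: unchanged.
ISO: 1600 → 800 → 400 → 200 → 100 → 50 — 5 stops lower (darker).
Net: +2 −5 = −3 stops.

3 stops darker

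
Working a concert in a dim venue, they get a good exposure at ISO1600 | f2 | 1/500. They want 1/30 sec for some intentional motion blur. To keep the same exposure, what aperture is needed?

Shutter speed: 1/500 → 1/250 → 1/125 → 1/60 → 1/30 — 4 stops longer (brighter).
Need 4 stops darker from the aperture: f/2 → f/2.8 → f/4 → f/5.6 → f/8.

f/8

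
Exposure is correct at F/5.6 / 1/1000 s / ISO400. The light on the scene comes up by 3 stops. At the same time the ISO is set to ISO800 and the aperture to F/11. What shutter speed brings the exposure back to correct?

Scene light: 3 stops brighter.
ISO: 400 → 800 — 1 stop higher (brighter).
Aperture: f/5.6 → f/8 → f/11 — 2 stops smaller aperture (darker).
Net so far: 2 stops brighter. Shutter speed: 1/1000 → 1/2000 → 1/4000.

1/4000s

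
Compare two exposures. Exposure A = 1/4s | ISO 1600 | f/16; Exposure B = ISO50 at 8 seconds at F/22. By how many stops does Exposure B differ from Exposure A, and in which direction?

1 stop darker

Aperture: f/16 → f/22 — 1 stop stopped down (darker).
Shutter speed: 1/4 → 1/2 → 1 → 2 → 4 → 8 — 5 stops longer (brighter).
ISO: 1600 → 800 → 400 → 200 → 100 → 50 — 5 stops lower (darker).
Net: −1 +5 −5 = −1 stop.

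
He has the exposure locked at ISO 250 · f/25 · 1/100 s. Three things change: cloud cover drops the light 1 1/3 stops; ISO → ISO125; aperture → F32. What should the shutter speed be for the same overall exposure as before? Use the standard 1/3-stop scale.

1/13s

Scene light: 1 1/3 stops darker.
ISO: 250 → 200 → 160 → 125 — 1 stop lower (darker).
Aperture: f/25 → f/29 → f/32 — 2/3 stop smaller aperture (darker).
Net so far: 3 stops darker. Shutter speed: 1/100 → 1/80 → 1/60 → 1/50 → 1/40 → 1/30 → 1/25 → 1/20 → 1/15 → 1/13.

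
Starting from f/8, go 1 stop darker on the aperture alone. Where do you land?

Aperture: f/8 → f/11 — 1 stop stopped down (darker).

f/11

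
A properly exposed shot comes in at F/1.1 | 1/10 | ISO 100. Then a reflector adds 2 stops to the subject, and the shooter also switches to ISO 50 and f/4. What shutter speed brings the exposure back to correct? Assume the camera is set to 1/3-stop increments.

0.6 s

Scene light: 2 stops brighter.
ISO: 100 → 80 → 64 → 50 — 1 stop dropped (darker).
Aperture: f/1.1 → f/1.2 → f/1.4 → f/1.6 → f/1.8 → f/2 → f/2.2 → f/2.5 → f/2.8 → f/3.2 → f/3.5 → f/4 — 3 2/3 stops smaller aperture (darker).
Net so far: 2 2/3 stops darker. Shutter speed: 1/10 → 1/8 → 1/6 → 1/5 → 1/4 → 0.3 → 0.4 → 0.5 → 0.6.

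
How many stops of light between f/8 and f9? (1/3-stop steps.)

f/8 → f/9 — count the steps: 1 third-stops = 1/3 stop.

1/3 stop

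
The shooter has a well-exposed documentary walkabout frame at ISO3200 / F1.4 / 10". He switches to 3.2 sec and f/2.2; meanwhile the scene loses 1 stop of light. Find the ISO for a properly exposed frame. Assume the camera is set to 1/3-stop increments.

Scene light: 1 stop darker.
Shutter speed: 10 → 8 → 6 → 5 → 4 → 3.2 — 1 2/3 stops shorter (darker).
Aperture: f/1.4 → f/1.6 → f/1.8 → f/2 → f/2.2 — 1 1/3 stops stopped down (darker).
Net so far: 4 stops darker. ISO: 3200 → 4000 → 5000 → 6400 → 8000 → 10000 → 12800 → 16000 → 20000 → 25600 → 32000 → 40000 → 51200.

ISO 51200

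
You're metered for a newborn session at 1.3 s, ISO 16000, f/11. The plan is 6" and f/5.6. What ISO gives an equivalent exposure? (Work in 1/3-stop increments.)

ISO 800

Shutter speed: 1.3 → 1.6 → 2 → 2.5 → 3.2 → 4 → 5 → 6 — 2 1/3 stops longer (brighter).
Aperture: f/11 → f/10 → f/9 → f/8 → f/7.1 → f/6.3 → f/5.6 — 2 stops wider (brighter).
Net change so far: 4 1/3 stops brighter. Offset with the ISO: 16000 → 12800 → 10000 → 8000 → 6400 → 5000 → 4000 → 3200 → 2500 → 2000 → 1600 → 1250 → 1000 → 800.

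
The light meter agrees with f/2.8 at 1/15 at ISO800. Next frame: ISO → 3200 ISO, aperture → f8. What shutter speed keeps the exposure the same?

ISO: 800 → 1600 → 3200 — 2 stops higher (brighter).
Aperture: f/2.8 → f/4 → f/5.6 → f/8 — 3 stops smaller aperture (darker).
Net change so far: 1 stop darker. Offset with the shutter speed: 1/15 → 1/8.

1/8s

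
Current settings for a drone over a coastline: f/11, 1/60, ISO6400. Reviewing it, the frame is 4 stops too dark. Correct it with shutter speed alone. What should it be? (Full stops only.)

1/4s

Underexposed by 4 stops → need 4 stops brighter.
Shutter speed: 1/60 → 1/30 → 1/15 → 1/8 → 1/4.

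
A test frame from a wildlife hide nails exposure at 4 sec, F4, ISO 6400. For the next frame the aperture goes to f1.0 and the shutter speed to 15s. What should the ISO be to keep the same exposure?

ISO 100

Aperture: f/4 → f/2.8 → f/2 → f/1.4 → f/1.0 — 4 stops wider (brighter).
Shutter speed: 4 → 8 → 15 — 2 stops longer (brighter).
Net change so far: 6 stops brighter. Offset with the ISO: 6400 → 3200 → 1600 → 800 → 400 → 200 → 100.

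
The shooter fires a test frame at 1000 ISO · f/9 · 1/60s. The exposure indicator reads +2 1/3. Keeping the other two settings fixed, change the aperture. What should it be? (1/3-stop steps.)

f/20

Overexposed by 2 1/3 stops → need 2 1/3 stops darker.
Aperture: f/9 → f/10 → f/11 → f/13 → f/14 → f/16 → f/18 → f/20.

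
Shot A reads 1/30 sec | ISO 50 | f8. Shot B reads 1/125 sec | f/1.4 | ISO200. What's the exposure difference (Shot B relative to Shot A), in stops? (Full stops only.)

Aperture: f/8 → f/5.6 → f/4 → f/2.8 → f/2 → f/1.4 — 5 stops wider (brighter).
Shutter speed: 1/30 → 1/60 → 1/125 — 2 stops faster (darker).
ISO: 50 → 100 → 200 — 2 stops higher (brighter).
Net: +5 −2 +2 = +5 stops.

5 stops brighter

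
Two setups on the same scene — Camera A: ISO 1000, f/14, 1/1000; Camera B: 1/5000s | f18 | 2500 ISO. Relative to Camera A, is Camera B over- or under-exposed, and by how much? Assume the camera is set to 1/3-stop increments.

Aperture: f/14 → f/16 → f/18 — 2/3 stop stopped down (darker).
Shutter speed: 1/1000 → 1/1250 → 1/1600 → 1/2000 → 1/2500 → 1/3200 → 1/4000 → 1/5000 — 2 1/3 stops faster (darker).
ISO: 1000 → 1250 → 1600 → 2000 → 2500 — 1 1/3 stops raised (brighter).
Net: −2/3 −2 1/3 +1 1/3 = −1 2/3 stops.

1 2/3 stops darker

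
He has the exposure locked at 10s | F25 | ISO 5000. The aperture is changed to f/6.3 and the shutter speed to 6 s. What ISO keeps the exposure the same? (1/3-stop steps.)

Aperture: f/25 → f/22 → f/20 → f/18 → f/16 → f/14 → f/13 → f/11 → f/10 → f/9 → f/8 → f/7.1 → f/6.3 — 4 stops wider (brighter).
Shutter speed: 10 → 8 → 6 — 2/3 stop shorter (darker).
Net change so far: 3 1/3 stops brighter. Offset with the ISO: 5000 → 4000 → 3200 → 2500 → 2000 → 1600 → 1250 → 1000 → 800 → 640 → 500.

ISO 500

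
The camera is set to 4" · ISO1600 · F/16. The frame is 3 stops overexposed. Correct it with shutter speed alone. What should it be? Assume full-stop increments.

Overexposed by 3 stops → need 3 stops darker.
Shutter speed: 4 → 2 → 1 → 1/2.

1/2s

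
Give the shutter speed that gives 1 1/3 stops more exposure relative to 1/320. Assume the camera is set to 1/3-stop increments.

Shutter speed: 1/320 → 1/250 → 1/200 → 1/160 → 1/125 — 1 1/3 stops slower (brighter).

1/125s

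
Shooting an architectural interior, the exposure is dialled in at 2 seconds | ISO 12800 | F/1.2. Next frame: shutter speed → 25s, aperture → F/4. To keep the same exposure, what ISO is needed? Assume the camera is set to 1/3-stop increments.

Shutter speed: 2 → 2.5 → 3.2 → 4 → 5 → 6 → 8 → 10 → 13 → 15 → 20 → 25 — 3 2/3 stops slower (brighter).
Aperture: f/1.2 → f/1.4 → f/1.6 → f/1.8 → f/2 → f/2.2 → f/2.5 → f/2.8 → f/3.2 → f/3.5 → f/4 — 3 1/3 stops stopped down (darker).
Net change so far: 1/3 stop brighter. Offset with the ISO: 12800 → 10000.

ISO 10000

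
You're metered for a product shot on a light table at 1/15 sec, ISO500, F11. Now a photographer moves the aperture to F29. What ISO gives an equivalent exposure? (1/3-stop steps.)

ISO 3200

Aperture: f/11 → f/13 → f/14 → f/16 → f/18 → f/20 → f/22 → f/25 → f/29 — 2 2/3 stops stopped down (darker).
Need 2 2/3 stops brighter from the ISO: 500 → 640 → 800 → 1000 → 1250 → 1600 → 2000 → 2500 → 3200.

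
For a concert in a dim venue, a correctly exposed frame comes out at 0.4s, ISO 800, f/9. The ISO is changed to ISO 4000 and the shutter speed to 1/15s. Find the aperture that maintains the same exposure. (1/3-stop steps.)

ISO: 800 → 1000 → 1250 → 1600 → 2000 → 2500 → 3200 → 4000 — 2 1/3 stops raised (brighter).
Shutter speed: 0.4 → 0.3 → 1/4 → 1/5 → 1/6 → 1/8 → 1/10 → 1/13 → 1/15 — 2 2/3 stops shorter (darker).
Net change so far: 1/3 stop darker. Offset with the aperture: f/9 → f/8.

f/8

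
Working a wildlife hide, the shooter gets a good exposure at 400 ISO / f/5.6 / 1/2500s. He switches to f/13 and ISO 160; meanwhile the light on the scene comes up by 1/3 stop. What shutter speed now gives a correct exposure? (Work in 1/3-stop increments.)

Scene light: 1/3 stop brighter.
Aperture: f/5.6 → f/6.3 → f/7.1 → f/8 → f/9 → f/10 → f/11 → f/13 — 2 1/3 stops narrower (darker).
ISO: 400 → 320 → 250 → 200 → 160 — 1 1/3 stops lower (darker).
Net so far: 3 1/3 stops darker. Shutter speed: 1/2500 → 1/2000 → 1/1600 → 1/1250 → 1/1000 → 1/800 → 1/640 → 1/500 → 1/400 → 1/320 → 1/250.

1/250s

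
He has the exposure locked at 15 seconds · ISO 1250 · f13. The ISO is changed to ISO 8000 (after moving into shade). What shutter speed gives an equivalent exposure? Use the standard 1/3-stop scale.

ISO: 1250 → 1600 → 2000 → 2500 → 3200 → 4000 → 5000 → 6400 → 8000 — 2 2/3 stops higher (brighter).
Need 2 2/3 stops darker from the shutter speed: 15 → 13 → 10 → 8 → 6 → 5 → 4 → 3.2 → 2.5.

2.5 s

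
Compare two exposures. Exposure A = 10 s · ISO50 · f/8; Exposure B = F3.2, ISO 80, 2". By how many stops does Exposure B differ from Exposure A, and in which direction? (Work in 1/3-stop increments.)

Aperture: f/8 → f/7.1 → f/6.3 → f/5.6 → f/5 → f/4.5 → f/4 → f/3.5 → f/3.2 — 2 2/3 stops opened up (brighter).
Shutter speed: 10 → 8 → 6 → 5 → 4 → 3.2 → 2.5 → 2 — 2 1/3 stops shorter (darker).
ISO: 50 → 64 → 80 — 2/3 stop raised (brighter).
Net: +2 2/3 −2 1/3 +2/3 = +1 stop.

1 stop brighter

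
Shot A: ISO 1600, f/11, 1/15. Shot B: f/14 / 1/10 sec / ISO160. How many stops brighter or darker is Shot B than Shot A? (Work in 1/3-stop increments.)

Aperture: f/11 → f/13 → f/14 — 2/3 stop stopped down (darker).
Shutter speed: 1/15 → 1/13 → 1/10 — 2/3 stop slower (brighter).
ISO: 1600 → 1250 → 1000 → 800 → 640 → 500 → 400 → 320 → 250 → 200 → 160 — 3 1/3 stops dropped (darker).
Net: −2/3 +2/3 −3 1/3 = −3 1/3 stops.

3 1/3 stops darker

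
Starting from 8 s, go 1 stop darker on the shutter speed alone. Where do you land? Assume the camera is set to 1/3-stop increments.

4 s

Shutter speed: 8 → 6 → 5 → 4 — 1 stop faster (darker).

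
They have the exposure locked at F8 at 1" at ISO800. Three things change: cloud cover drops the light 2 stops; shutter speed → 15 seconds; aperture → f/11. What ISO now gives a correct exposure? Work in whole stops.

Scene light: 2 stops darker.
Shutter speed: 1 → 2 → 4 → 8 → 15 — 4 stops slower (brighter).
Aperture: f/8 → f/11 — 1 stop stopped down (darker).
Net so far: 1 stop brighter. ISO: 800 → 400.

ISO 400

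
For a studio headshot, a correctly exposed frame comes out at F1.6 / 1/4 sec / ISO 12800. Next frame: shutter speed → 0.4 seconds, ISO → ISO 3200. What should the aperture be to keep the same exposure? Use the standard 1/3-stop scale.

Shutter speed: 1/4 → 0.3 → 0.4 — 2/3 stop slower (brighter).
ISO: 12800 → 10000 → 8000 → 6400 → 5000 → 4000 → 3200 — 2 stops lower (darker).
Net change so far: 1 1/3 stops darker. Offset with the aperture: f/1.6 → f/1.4 → f/1.2 → f/1.1 → f/1.0.

f/1.0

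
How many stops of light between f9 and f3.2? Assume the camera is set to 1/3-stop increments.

3 stops

f/9 → f/8 → f/7.1 → f/6.3 → f/5.6 → f/5 → f/4.5 → f/4 → f/3.5 → f/3.2 — count the steps: 9 third-stops = 3 stops.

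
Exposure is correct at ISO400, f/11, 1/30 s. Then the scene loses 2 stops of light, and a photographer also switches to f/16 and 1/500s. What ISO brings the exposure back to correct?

Scene light: 2 stops darker.
Aperture: f/11 → f/16 — 1 stop narrower (darker).
Shutter speed: 1/30 → 1/60 → 1/125 → 1/250 → 1/500 — 4 stops faster (darker).
Net so far: 7 stops darker. ISO: 400 → 800 → 1600 → 3200 → 6400 → 12800 → 25600 → 51200.

ISO 51200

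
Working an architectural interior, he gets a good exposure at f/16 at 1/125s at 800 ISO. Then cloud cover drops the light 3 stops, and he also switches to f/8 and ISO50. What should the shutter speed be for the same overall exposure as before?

Scene light: 3 stops darker.
Aperture: f/16 → f/11 → f/8 — 2 stops larger aperture (brighter).
ISO: 800 → 400 → 200 → 100 → 50 — 4 stops lower (darker).
Net so far: 5 stops darker. Shutter speed: 1/125 → 1/60 → 1/30 → 1/15 → 1/8 → 1/4.

1/4s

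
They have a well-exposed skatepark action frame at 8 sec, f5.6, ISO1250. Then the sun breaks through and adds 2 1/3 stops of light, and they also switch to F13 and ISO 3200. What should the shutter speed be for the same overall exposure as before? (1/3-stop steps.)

Scene light: 2 1/3 stops brighter.
Aperture: f/5.6 → f/6.3 → f/7.1 → f/8 → f/9 → f/10 → f/11 → f/13 — 2 1/3 stops narrower (darker).
ISO: 1250 → 1600 → 2000 → 2500 → 3200 — 1 1/3 stops raised (brighter).
Net so far: 1 1/3 stops brighter. Shutter speed: 8 → 6 → 5 → 4 → 3.2.

3.2 s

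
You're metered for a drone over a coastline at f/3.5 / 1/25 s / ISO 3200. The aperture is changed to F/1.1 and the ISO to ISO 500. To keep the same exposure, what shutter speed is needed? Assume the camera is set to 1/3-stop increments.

Aperture: f/3.5 → f/3.2 → f/2.8 → f/2.5 → f/2.2 → f/2 → f/1.8 → f/1.6 → f/1.4 → f/1.2 → f/1.1 — 3 1/3 stops larger aperture (brighter).
ISO: 3200 → 2500 → 2000 → 1600 → 1250 → 1000 → 800 → 640 → 500 — 2 2/3 stops dropped (darker).
Net change so far: 2/3 stop brighter. Offset with the shutter speed: 1/25 → 1/30 → 1/40.

1/40s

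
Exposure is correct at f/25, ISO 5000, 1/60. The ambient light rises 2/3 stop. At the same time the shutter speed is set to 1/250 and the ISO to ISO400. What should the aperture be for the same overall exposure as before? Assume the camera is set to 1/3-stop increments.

Scene light: 2/3 stop brighter.
Shutter speed: 1/60 → 1/80 → 1/100 → 1/125 → 1/160 → 1/200 → 1/250 — 2 stops faster (darker).
ISO: 5000 → 4000 → 3200 → 2500 → 2000 → 1600 → 1250 → 1000 → 800 → 640 → 500 → 400 — 3 2/3 stops dropped (darker).
Net so far: 5 stops darker. Aperture: f/25 → f/22 → f/20 → f/18 → f/16 → f/14 → f/13 → f/11 → f/10 → f/9 → f/8 → f/7.1 → f/6.3 → f/5.6 → f/5 → f/4.5.

f/4.5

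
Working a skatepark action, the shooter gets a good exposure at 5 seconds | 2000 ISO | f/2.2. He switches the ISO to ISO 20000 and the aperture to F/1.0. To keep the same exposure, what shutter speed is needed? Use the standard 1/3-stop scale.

1/10s

ISO: 2000 → 2500 → 3200 → 4000 → 5000 → 6400 → 8000 → 10000 → 12800 → 16000 → 20000 — 3 1/3 stops raised (brighter).
Aperture: f/2.2 → f/2 → f/1.8 → f/1.6 → f/1.4 → f/1.2 → f/1.1 → f/1.0 — 2 1/3 stops larger aperture (brighter).
Net change so far: 5 2/3 stops brighter. Offset with the shutter speed: 5 → 4 → 3.2 → 2.5 → 2 → 1.6 → 1.3 → 1 → 0.8 → 0.6 → 0.5 → 0.4 → 0.3 → 1/4 → 1/5 → 1/6 → 1/8 → 1/10.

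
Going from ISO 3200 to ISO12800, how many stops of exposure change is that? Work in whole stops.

2 stops

3200 → 6400 → 12800 — count the steps: 2 stops.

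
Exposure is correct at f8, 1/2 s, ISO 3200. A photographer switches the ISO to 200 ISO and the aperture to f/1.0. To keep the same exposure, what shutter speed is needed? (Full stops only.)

ISO: 3200 → 1600 → 800 → 400 → 200 — 4 stops dropped (darker).
Aperture: f/8 → f/5.6 → f/4 → f/2.8 → f/2 → f/1.4 → f/1.0 — 6 stops wider (brighter).
Net change so far: 2 stops brighter. Offset with the shutter speed: 1/2 → 1/4 → 1/8.

1/8s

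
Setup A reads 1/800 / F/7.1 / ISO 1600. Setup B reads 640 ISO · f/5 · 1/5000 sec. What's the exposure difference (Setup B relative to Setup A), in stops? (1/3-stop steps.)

Aperture: f/7.1 → f/6.3 → f/5.6 → f/5 — 1 stop opened up (brighter).
Shutter speed: 1/800 → 1/1000 → 1/1250 → 1/1600 → 1/2000 → 1/2500 → 1/3200 → 1/4000 → 1/5000 — 2 2/3 stops shorter (darker).
ISO: 1600 → 1250 → 1000 → 800 → 640 — 1 1/3 stops lower (darker).
Net: +1 −2 2/3 −1 1/3 = −3 stops.

3 stops darker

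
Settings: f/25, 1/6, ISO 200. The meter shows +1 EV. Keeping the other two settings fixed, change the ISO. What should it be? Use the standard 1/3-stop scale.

Overexposed by 1 stop → need 1 stop darker.
ISO: 200 → 160 → 125 → 100.

ISO 100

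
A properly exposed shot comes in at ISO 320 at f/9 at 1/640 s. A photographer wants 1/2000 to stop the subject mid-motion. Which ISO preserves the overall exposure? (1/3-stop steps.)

Shutter speed: 1/640 → 1/800 → 1/1000 → 1/1250 → 1/1600 → 1/2000 — 1 2/3 stops faster (darker).
Need 1 2/3 stops brighter from the ISO: 320 → 400 → 500 → 640 → 800 → 1000.

ISO 1000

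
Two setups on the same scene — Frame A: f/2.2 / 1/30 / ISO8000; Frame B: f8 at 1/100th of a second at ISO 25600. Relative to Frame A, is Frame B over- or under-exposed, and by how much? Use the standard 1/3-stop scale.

Aperture: f/2.2 → f/2.5 → f/2.8 → f/3.2 → f/3.5 → f/4 → f/4.5 → f/5 → f/5.6 → f/6.3 → f/7.1 → f/8 — 3 2/3 stops stopped down (darker).
Shutter speed: 1/30 → 1/40 → 1/50 → 1/60 → 1/80 → 1/100 — 1 2/3 stops faster (darker).
ISO: 8000 → 10000 → 12800 → 16000 → 20000 → 25600 — 1 2/3 stops higher (brighter).
Net: −3 2/3 −1 2/3 +1 2/3 = −3 2/3 stops.

3 2/3 stops darker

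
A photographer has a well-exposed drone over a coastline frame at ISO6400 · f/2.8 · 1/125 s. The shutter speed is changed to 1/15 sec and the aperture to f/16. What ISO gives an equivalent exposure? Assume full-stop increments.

Shutter speed: 1/125 → 1/60 → 1/30 → 1/15 — 3 stops longer (brighter).
Aperture: f/2.8 → f/4 → f/5.6 → f/8 → f/11 → f/16 — 5 stops stopped down (darker).
Net change so far: 2 stops darker. Offset with the ISO: 6400 → 12800 → 25600.

ISO 25600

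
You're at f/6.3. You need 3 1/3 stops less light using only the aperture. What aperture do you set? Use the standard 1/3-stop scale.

Aperture: f/6.3 → f/7.1 → f/8 → f/9 → f/10 → f/11 → f/13 → f/14 → f/16 → f/18 → f/20 — 3 1/3 stops narrower (darker).

f/20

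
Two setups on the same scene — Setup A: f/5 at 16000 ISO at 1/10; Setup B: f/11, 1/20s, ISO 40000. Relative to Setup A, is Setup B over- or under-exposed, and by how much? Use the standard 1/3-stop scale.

2 stops darker

Aperture: f/5 → f/5.6 → f/6.3 → f/7.1 → f/8 → f/9 → f/10 → f/11 — 2 1/3 stops stopped down (darker).
Shutter speed: 1/10 → 1/13 → 1/15 → 1/20 — 1 stop shorter (darker).
ISO: 16000 → 20000 → 25600 → 32000 → 40000 — 1 1/3 stops higher (brighter).
Net: −2 1/3 −1 +1 1/3 = −2 stops.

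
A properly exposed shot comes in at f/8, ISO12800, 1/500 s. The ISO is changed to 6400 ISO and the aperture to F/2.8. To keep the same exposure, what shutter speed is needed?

ISO: 12800 → 6400 — 1 stop lower (darker).
Aperture: f/8 → f/5.6 → f/4 → f/2.8 — 3 stops larger aperture (brighter).
Net change so far: 2 stops brighter. Offset with the shutter speed: 1/500 → 1/1000 → 1/2000.

1/2000s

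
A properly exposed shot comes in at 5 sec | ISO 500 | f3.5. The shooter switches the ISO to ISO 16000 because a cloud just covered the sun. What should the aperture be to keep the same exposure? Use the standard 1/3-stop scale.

ISO: 500 → 640 → 800 → 1000 → 1250 → 1600 → 2000 → 2500 → 3200 → 4000 → 5000 → 6400 → 8000 → 10000 → 12800 → 16000 — 5 stops raised (brighter).
Need 5 stops darker from the aperture: f/3.5 → f/4 → f/4.5 → f/5 → f/5.6 → f/6.3 → f/7.1 → f/8 → f/9 → f/10 → f/11 → f/13 → f/14 → f/16 → f/18 → f/20.

f/20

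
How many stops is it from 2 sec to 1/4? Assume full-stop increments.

3 stops

2 → 1 → 1/2 → 1/4 — count the steps: 3 stops.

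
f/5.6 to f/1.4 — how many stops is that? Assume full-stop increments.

4 stops

f/5.6 → f/4 → f/2.8 → f/2 → f/1.4 — count the steps: 4 stops.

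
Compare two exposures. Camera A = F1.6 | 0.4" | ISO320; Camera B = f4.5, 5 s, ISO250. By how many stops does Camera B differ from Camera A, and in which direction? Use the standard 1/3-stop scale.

1/3 stop brighter

Aperture: f/1.6 → f/1.8 → f/2 → f/2.2 → f/2.5 → f/2.8 → f/3.2 → f/3.5 → f/4 → f/4.5 — 3 stops narrower (darker).
Shutter speed: 0.4 → 0.5 → 0.6 → 0.8 → 1 → 1.3 → 1.6 → 2 → 2.5 → 3.2 → 4 → 5 — 3 2/3 stops longer (brighter).
ISO: 320 → 250 — 1/3 stop lower (darker).
Net: −3 +3 2/3 −1/3 = +1/3 stops.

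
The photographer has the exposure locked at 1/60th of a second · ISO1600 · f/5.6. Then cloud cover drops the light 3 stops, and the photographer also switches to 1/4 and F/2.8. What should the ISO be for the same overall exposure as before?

ISO 200

Scene light: 3 stops darker.
Shutter speed: 1/60 → 1/30 → 1/15 → 1/8 → 1/4 — 4 stops longer (brighter).
Aperture: f/5.6 → f/4 → f/2.8 — 2 stops opened up (brighter).
Net so far: 3 stops brighter. ISO: 1600 → 800 → 400 → 200.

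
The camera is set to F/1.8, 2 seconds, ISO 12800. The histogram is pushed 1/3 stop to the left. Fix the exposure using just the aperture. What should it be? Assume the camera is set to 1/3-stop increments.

f/1.6

Underexposed by 1/3 stop → need 1/3 stop brighter.
Aperture: f/1.8 → f/1.6.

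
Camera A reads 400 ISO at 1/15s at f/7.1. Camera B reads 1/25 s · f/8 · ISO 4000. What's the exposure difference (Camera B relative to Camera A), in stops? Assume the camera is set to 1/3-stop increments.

Aperture: f/7.1 → f/8 — 1/3 stop stopped down (darker).
Shutter speed: 1/15 → 1/20 → 1/25 — 2/3 stop faster (darker).
ISO: 400 → 500 → 640 → 800 → 1000 → 1250 → 1600 → 2000 → 2500 → 3200 → 4000 — 3 1/3 stops raised (brighter).
Net: −1/3 −2/3 +3 1/3 = +2 1/3 stops.

2 1/3 stops brighter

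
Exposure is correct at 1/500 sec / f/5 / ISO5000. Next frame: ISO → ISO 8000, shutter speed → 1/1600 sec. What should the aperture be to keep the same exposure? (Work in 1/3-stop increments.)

ISO: 5000 → 6400 → 8000 — 2/3 stop raised (brighter).
Shutter speed: 1/500 → 1/640 → 1/800 → 1/1000 → 1/1250 → 1/1600 — 1 2/3 stops shorter (darker).
Net change so far: 1 stop darker. Offset with the aperture: f/5 → f/4.5 → f/4 → f/3.5.

f/3.5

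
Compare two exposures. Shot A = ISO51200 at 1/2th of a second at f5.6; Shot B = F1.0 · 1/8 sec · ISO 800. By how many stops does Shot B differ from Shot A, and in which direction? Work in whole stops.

Aperture: f/5.6 → f/4 → f/2.8 → f/2 → f/1.4 → f/1.0 — 5 stops larger aperture (brighter).
Shutter speed: 1/2 → 1/4 → 1/8 — 2 stops faster (darker).
ISO: 51200 → 25600 → 12800 → 6400 → 3200 → 1600 → 800 — 6 stops dropped (darker).
Net: +5 −2 −6 = −3 stops.

3 stops darker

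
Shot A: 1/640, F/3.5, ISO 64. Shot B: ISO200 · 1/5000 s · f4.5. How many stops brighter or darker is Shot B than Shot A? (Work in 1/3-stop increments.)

Aperture: f/3.5 → f/4 → f/4.5 — 2/3 stop stopped down (darker).
Shutter speed: 1/640 → 1/800 → 1/1000 → 1/1250 → 1/1600 → 1/2000 → 1/2500 → 1/3200 → 1/4000 → 1/5000 — 3 stops faster (darker).
ISO: 64 → 80 → 100 → 125 → 160 → 200 — 1 2/3 stops raised (brighter).
Net: −2/3 −3 +1 2/3 = −2 stops.

2 stops darker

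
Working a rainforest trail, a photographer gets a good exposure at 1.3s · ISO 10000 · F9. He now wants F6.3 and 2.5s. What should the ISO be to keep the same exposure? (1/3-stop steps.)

ISO 2500

Aperture: f/9 → f/8 → f/7.1 → f/6.3 — 1 stop wider (brighter).
Shutter speed: 1.3 → 1.6 → 2 → 2.5 — 1 stop longer (brighter).
Net change so far: 2 stops brighter. Offset with the ISO: 10000 → 8000 → 6400 → 5000 → 4000 → 3200 → 2500.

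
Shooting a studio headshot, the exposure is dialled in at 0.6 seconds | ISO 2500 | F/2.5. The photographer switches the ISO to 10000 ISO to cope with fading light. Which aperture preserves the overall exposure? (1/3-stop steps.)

f/5

ISO: 2500 → 3200 → 4000 → 5000 → 6400 → 8000 → 10000 — 2 stops higher (brighter).
Need 2 stops darker from the aperture: f/2.5 → f/2.8 → f/3.2 → f/3.5 → f/4 → f/4.5 → f/5.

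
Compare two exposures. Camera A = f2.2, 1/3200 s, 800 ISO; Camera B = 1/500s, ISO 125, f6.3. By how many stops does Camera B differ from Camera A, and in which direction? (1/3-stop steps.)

Aperture: f/2.2 → f/2.5 → f/2.8 → f/3.2 → f/3.5 → f/4 → f/4.5 → f/5 → f/5.6 → f/6.3 — 3 stops stopped down (darker).
Shutter speed: 1/3200 → 1/2500 → 1/2000 → 1/1600 → 1/1250 → 1/1000 → 1/800 → 1/640 → 1/500 — 2 2/3 stops slower (brighter).
ISO: 800 → 640 → 500 → 400 → 320 → 250 → 200 → 160 → 125 — 2 2/3 stops dropped (darker).
Net: −3 +2 2/3 −2 2/3 = −3 stops.

3 stops darker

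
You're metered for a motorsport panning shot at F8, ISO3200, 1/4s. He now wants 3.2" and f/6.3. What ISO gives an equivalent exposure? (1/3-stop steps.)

Shutter speed: 1/4 → 0.3 → 0.4 → 0.5 → 0.6 → 0.8 → 1 → 1.3 → 1.6 → 2 → 2.5 → 3.2 — 3 2/3 stops slower (brighter).
Aperture: f/8 → f/7.1 → f/6.3 — 2/3 stop wider (brighter).
Net change so far: 4 1/3 stops brighter. Offset with the ISO: 3200 → 2500 → 2000 → 1600 → 1250 → 1000 → 800 → 640 → 500 → 400 → 320 → 250 → 200 → 160.

ISO 160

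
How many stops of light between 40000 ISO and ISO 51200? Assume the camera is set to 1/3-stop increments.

1/3 stop

40000 → 51200 — count the steps: 1 third-stops = 1/3 stop.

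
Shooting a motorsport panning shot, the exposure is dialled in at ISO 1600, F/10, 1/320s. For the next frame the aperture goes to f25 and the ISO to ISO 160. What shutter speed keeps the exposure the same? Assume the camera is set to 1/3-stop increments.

1/5s

Aperture: f/10 → f/11 → f/13 → f/14 → f/16 → f/18 → f/20 → f/22 → f/25 — 2 2/3 stops stopped down (darker).
ISO: 1600 → 1250 → 1000 → 800 → 640 → 500 → 400 → 320 → 250 → 200 → 160 — 3 1/3 stops dropped (darker).
Net change so far: 6 stops darker. Offset with the shutter speed: 1/320 → 1/250 → 1/200 → 1/160 → 1/125 → 1/100 → 1/80 → 1/60 → 1/50 → 1/40 → 1/30 → 1/25 → 1/20 → 1/15 → 1/13 → 1/10 → 1/8 → 1/6 → 1/5.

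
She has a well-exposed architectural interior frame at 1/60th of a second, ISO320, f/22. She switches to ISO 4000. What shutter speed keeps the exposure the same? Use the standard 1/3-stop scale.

ISO: 320 → 400 → 500 → 640 → 800 → 1000 → 1250 → 1600 → 2000 → 2500 → 3200 → 4000 — 3 2/3 stops raised (brighter).
Need 3 2/3 stops darker from the shutter speed: 1/60 → 1/80 → 1/100 → 1/125 → 1/160 → 1/200 → 1/250 → 1/320 → 1/400 → 1/500 → 1/640 → 1/800.

1/800s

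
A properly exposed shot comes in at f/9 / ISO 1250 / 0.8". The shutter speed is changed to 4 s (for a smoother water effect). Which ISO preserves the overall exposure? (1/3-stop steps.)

Shutter speed: 0.8 → 1 → 1.3 → 1.6 → 2 → 2.5 → 3.2 → 4 — 2 1/3 stops slower (brighter).
Need 2 1/3 stops darker from the ISO: 1250 → 1000 → 800 → 640 → 500 → 400 → 320 → 250.

ISO 250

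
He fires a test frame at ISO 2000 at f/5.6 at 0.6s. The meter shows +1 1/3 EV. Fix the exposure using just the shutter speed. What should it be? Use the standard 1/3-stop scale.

1/4s

Overexposed by 1 1/3 stops → need 1 1/3 stops darker.
Shutter speed: 0.6 → 0.5 → 0.4 → 0.3 → 1/4.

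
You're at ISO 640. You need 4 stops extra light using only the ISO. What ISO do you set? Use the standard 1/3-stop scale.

ISO: 640 → 800 → 1000 → 1250 → 1600 → 2000 → 2500 → 3200 → 4000 → 5000 → 6400 → 8000 → 10000 — 4 stops raised (brighter).

ISO 10000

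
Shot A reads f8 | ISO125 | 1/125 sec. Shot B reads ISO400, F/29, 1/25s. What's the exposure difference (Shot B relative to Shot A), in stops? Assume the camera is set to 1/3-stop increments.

Aperture: f/8 → f/9 → f/10 → f/11 → f/13 → f/14 → f/16 → f/18 → f/20 → f/22 → f/25 → f/29 — 3 2/3 stops stopped down (darker).
Shutter speed: 1/125 → 1/100 → 1/80 → 1/60 → 1/50 → 1/40 → 1/30 → 1/25 — 2 1/3 stops slower (brighter).
ISO: 125 → 160 → 200 → 250 → 320 → 400 — 1 2/3 stops higher (brighter).
Net: −3 2/3 +2 1/3 +1 2/3 = +1/3 stops.

1/3 stop brighter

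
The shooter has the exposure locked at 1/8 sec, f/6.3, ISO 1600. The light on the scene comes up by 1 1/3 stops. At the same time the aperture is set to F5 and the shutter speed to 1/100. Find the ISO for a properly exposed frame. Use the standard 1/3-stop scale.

ISO 5000

Scene light: 1 1/3 stops brighter.
Aperture: f/6.3 → f/5.6 → f/5 — 2/3 stop larger aperture (brighter).
Shutter speed: 1/8 → 1/10 → 1/13 → 1/15 → 1/20 → 1/25 → 1/30 → 1/40 → 1/50 → 1/60 → 1/80 → 1/100 — 3 2/3 stops shorter (darker).
Net so far: 1 2/3 stops darker. ISO: 1600 → 2000 → 2500 → 3200 → 4000 → 5000.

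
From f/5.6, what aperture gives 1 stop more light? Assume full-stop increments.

Aperture: f/5.6 → f/4 — 1 stop opened up (brighter).

f/4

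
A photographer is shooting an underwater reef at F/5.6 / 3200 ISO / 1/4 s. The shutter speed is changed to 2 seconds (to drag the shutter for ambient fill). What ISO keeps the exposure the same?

Shutter speed: 1/4 → 1/2 → 1 → 2 — 3 stops longer (brighter).
Need 3 stops darker from the ISO: 3200 → 1600 → 800 → 400.

ISO 400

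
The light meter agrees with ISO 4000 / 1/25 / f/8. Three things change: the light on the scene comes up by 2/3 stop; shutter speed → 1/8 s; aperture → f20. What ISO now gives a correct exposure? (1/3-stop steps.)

ISO 5000

Scene light: 2/3 stop brighter.
Shutter speed: 1/25 → 1/20 → 1/15 → 1/13 → 1/10 → 1/8 — 1 2/3 stops slower (brighter).
Aperture: f/8 → f/9 → f/10 → f/11 → f/13 → f/14 → f/16 → f/18 → f/20 — 2 2/3 stops stopped down (darker).
Net so far: 1/3 stop darker. ISO: 4000 → 5000.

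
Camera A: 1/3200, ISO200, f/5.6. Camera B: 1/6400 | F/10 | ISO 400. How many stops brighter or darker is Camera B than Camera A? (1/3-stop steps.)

1 2/3 stops darker

Aperture: f/5.6 → f/6.3 → f/7.1 → f/8 → f/9 → f/10 — 1 2/3 stops stopped down (darker).
Shutter speed: 1/3200 → 1/4000 → 1/5000 → 1/6400 — 1 stop shorter (darker).
ISO: 200 → 250 → 320 → 400 — 1 stop higher (brighter).
Net: −1 2/3 −1 +1 = −1 2/3 stops.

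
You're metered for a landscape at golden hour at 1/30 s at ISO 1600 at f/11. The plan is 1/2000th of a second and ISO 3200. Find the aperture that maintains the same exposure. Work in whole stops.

f/2

Shutter speed: 1/30 → 1/60 → 1/125 → 1/250 → 1/500 → 1/1000 → 1/2000 — 6 stops shorter (darker).
ISO: 1600 → 3200 — 1 stop raised (brighter).
Net change so far: 5 stops darker. Offset with the aperture: f/11 → f/8 → f/5.6 → f/4 → f/2.8 → f/2.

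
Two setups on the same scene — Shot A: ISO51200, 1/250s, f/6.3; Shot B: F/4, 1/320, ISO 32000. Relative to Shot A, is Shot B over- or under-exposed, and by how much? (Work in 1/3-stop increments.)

Aperture: f/6.3 → f/5.6 → f/5 → f/4.5 → f/4 — 1 1/3 stops opened up (brighter).
Shutter speed: 1/250 → 1/320 — 1/3 stop shorter (darker).
ISO: 51200 → 40000 → 32000 — 2/3 stop lower (darker).
Net: +1 1/3 −1/3 −2/3 = +1/3 stops.

1/3 stop brighter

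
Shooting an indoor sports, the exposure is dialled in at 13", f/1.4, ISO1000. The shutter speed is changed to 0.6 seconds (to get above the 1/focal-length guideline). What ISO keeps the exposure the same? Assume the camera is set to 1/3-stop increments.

ISO 20000

Shutter speed: 13 → 10 → 8 → 6 → 5 → 4 → 3.2 → 2.5 → 2 → 1.6 → 1.3 → 1 → 0.8 → 0.6 — 4 1/3 stops shorter (darker).
Need 4 1/3 stops brighter from the ISO: 1000 → 1250 → 1600 → 2000 → 2500 → 3200 → 4000 → 5000 → 6400 → 8000 → 10000 → 12800 → 16000 → 20000.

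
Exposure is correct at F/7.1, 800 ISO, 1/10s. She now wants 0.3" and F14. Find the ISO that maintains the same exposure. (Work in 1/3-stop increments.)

ISO 1000

Shutter speed: 1/10 → 1/8 → 1/6 → 1/5 → 1/4 → 0.3 — 1 2/3 stops longer (brighter).
Aperture: f/7.1 → f/8 → f/9 → f/10 → f/11 → f/13 → f/14 — 2 stops narrower (darker).
Net change so far: 1/3 stop darker. Offset with the ISO: 800 → 1000.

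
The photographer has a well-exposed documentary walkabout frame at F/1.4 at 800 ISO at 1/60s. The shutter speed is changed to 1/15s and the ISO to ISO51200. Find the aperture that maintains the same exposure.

Shutter speed: 1/60 → 1/30 → 1/15 — 2 stops slower (brighter).
ISO: 800 → 1600 → 3200 → 6400 → 12800 → 25600 → 51200 — 6 stops raised (brighter).
Net change so far: 8 stops brighter. Offset with the aperture: f/1.4 → f/2 → f/2.8 → f/4 → f/5.6 → f/8 → f/11 → f/16 → f/22.

f/22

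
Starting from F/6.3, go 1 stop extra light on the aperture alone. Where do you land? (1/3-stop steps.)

Aperture: f/6.3 → f/5.6 → f/5 → f/4.5 — 1 stop larger aperture (brighter).

f/4.5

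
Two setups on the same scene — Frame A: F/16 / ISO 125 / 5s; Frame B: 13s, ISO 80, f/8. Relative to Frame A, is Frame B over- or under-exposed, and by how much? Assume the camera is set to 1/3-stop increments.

Aperture: f/16 → f/14 → f/13 → f/11 → f/10 → f/9 → f/8 — 2 stops opened up (brighter).
Shutter speed: 5 → 6 → 8 → 10 → 13 — 1 1/3 stops longer (brighter).
ISO: 125 → 100 → 80 — 2/3 stop dropped (darker).
Net: +2 +1 1/3 −2/3 = +2 2/3 stops.

2 2/3 stops brighter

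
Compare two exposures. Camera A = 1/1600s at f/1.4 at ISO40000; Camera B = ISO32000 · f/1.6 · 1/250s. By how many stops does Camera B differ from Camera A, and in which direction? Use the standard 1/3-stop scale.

Aperture: f/1.4 → f/1.6 — 1/3 stop smaller aperture (darker).
Shutter speed: 1/1600 → 1/1250 → 1/1000 → 1/800 → 1/640 → 1/500 → 1/400 → 1/320 → 1/250 — 2 2/3 stops slower (brighter).
ISO: 40000 → 32000 — 1/3 stop dropped (darker).
Net: −1/3 +2 2/3 −1/3 = +2 stops.

2 stops brighter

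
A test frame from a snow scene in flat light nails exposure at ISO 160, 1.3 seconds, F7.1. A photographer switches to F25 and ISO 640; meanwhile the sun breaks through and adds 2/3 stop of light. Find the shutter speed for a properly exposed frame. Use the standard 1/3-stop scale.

2.5 s

Scene light: 2/3 stop brighter.
Aperture: f/7.1 → f/8 → f/9 → f/10 → f/11 → f/13 → f/14 → f/16 → f/18 → f/20 → f/22 → f/25 — 3 2/3 stops stopped down (darker).
ISO: 160 → 200 → 250 → 320 → 400 → 500 → 640 — 2 stops raised (brighter).
Net so far: 1 stop darker. Shutter speed: 1.3 → 1.6 → 2 → 2.5.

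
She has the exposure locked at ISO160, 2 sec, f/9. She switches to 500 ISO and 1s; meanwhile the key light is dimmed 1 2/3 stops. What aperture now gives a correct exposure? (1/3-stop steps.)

Scene light: 1 2/3 stops darker.
ISO: 160 → 200 → 250 → 320 → 400 → 500 — 1 2/3 stops higher (brighter).
Shutter speed: 2 → 1.6 → 1.3 → 1 — 1 stop shorter (darker).
Net so far: 1 stop darker. Aperture: f/9 → f/8 → f/7.1 → f/6.3.

f/6.3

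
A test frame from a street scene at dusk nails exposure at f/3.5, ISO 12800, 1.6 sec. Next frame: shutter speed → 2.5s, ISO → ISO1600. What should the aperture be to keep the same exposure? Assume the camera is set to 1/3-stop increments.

f/1.6

Shutter speed: 1.6 → 2 → 2.5 — 2/3 stop longer (brighter).
ISO: 12800 → 10000 → 8000 → 6400 → 5000 → 4000 → 3200 → 2500 → 2000 → 1600 — 3 stops lower (darker).
Net change so far: 2 1/3 stops darker. Offset with the aperture: f/3.5 → f/3.2 → f/2.8 → f/2.5 → f/2.2 → f/2 → f/1.8 → f/1.6.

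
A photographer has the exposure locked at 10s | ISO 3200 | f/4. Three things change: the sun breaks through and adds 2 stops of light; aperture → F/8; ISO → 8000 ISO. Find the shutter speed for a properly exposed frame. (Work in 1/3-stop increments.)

4 s

Scene light: 2 stops brighter.
Aperture: f/4 → f/4.5 → f/5 → f/5.6 → f/6.3 → f/7.1 → f/8 — 2 stops narrower (darker).
ISO: 3200 → 4000 → 5000 → 6400 → 8000 — 1 1/3 stops raised (brighter).
Net so far: 1 1/3 stops brighter. Shutter speed: 10 → 8 → 6 → 5 → 4.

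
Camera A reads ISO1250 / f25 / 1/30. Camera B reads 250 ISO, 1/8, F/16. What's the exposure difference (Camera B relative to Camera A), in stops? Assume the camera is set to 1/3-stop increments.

Aperture: f/25 → f/22 → f/20 → f/18 → f/16 — 1 1/3 stops wider (brighter).
Shutter speed: 1/30 → 1/25 → 1/20 → 1/15 → 1/13 → 1/10 → 1/8 — 2 stops longer (brighter).
ISO: 1250 → 1000 → 800 → 640 → 500 → 400 → 320 → 250 — 2 1/3 stops dropped (darker).
Net: +1 1/3 +2 −2 1/3 = +1 stop.

1 stop brighter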